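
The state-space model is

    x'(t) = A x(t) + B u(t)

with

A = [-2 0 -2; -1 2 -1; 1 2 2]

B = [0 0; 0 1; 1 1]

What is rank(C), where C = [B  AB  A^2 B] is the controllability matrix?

AB = [[-2, -2], [-1, 1], [2, 4]]
A^2B = [[0, -4], [-2, 0], [0, 8]]
Controllability matrix C = [B  AB  A^2B] = [[0, 0, -2, -2, 0, -4], [0, 1, -1, 1, -2, 0], [1, 1, 2, 4, 0, 8]]
Take the 3×3 submatrix of C formed by columns 1, 2, 3: [[0, 0, -2], [0, 1, -1], [1, 1, 2]]. Its determinant is 0·(1·2 - (-1)·1) - 0·(0·2 - (-1)·1) + (-2)·(0·1 - 1·1) = 0·3 - 0·1 + (-2)·(-1) = 2 ≠ 0.
So rank(C) ≥ 3; since C has 3 rows, rank(C) = 3.
rank(C) = 3 = n, so the pair (A, B) is completely controllable.

3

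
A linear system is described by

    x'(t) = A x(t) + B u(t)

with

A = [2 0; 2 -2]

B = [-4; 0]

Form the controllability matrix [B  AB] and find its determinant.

32

AB = [[-8], [-8]]
Controllability matrix C = [B  AB] = [[-4, -8], [0, -8]]
det(C) = (-4)·(-8) - (-8)·0 = 32 - 0 = 32
Since det(C) ≠ 0, rank(C) = 2 and the system is completely controllable.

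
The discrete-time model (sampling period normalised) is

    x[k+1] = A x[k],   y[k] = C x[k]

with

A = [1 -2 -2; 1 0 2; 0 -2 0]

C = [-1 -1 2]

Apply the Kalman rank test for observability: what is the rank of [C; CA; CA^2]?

CA = [[-2, -2, 0]]
CA^2 = [[-4, 4, 0]]
Observability matrix O = [C; CA; CA^2] = [[-1, -1, 2], [-2, -2, 0], [-4, 4, 0]]
det(O) = (-1)·((-2)·0 - 0·4) - (-1)·((-2)·0 - 0·(-4)) + 2·((-2)·4 - (-2)·(-4)) = (-1)·0 - (-1)·0 + 2·(-16) = -32 ≠ 0, so rank(O) = 3.
rank(O) = 3 = n, so the pair (A, C) is completely observable.

3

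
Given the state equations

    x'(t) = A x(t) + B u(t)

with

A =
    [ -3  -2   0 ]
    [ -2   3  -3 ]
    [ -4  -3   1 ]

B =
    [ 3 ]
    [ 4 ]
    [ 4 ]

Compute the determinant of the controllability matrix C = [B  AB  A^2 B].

-836

AB = [[-17], [-6], [-20]]
A^2B = [[63], [76], [66]]
Controllability matrix C = [B  AB  A^2B] = [[3, -17, 63], [4, -6, 76], [4, -20, 66]]
Expanding along the first row, det(C) = 3·((-6)·66 - 76·(-20)) - (-17)·(4·66 - 76·4) + 63·(4·(-20) - (-6)·4) = 3·1124 - (-17)·(-40) + 63·(-56) = -836
Since det(C) ≠ 0, rank(C) = 3 and the system is completely controllable.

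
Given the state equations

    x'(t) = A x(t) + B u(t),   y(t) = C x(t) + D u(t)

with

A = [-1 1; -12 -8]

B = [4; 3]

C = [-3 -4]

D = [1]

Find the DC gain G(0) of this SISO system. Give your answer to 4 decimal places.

G(0) = C(-A)^{-1}B + D = -C A^{-1} B + D.
det A = 20, so A^{-1} = (1/20)·adj(A) = [[-2/5, -1/20], [3/5, -1/20]]
A^{-1} B = [-7/4, 9/4]^T
C A^{-1} B = -15/4
G(0) = D - C A^{-1} B = 1 - (-15/4) = 19/4 ≈ 4.7500

4.7500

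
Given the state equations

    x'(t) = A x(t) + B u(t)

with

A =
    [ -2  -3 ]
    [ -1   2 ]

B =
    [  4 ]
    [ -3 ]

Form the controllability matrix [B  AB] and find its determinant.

AB = [[1], [-10]]
Controllability matrix C = [B  AB] = [[4, 1], [-3, -10]]
det(C) = 4·(-10) - 1·(-3) = -40 - (-3) = -37
Since det(C) ≠ 0, rank(C) = 2 and the system is completely controllable.

-37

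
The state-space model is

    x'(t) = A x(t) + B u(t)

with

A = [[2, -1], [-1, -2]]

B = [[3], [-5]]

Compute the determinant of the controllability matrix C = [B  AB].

76

AB = [[11], [7]]
Controllability matrix C = [B  AB] = [[3, 11], [-5, 7]]
det(C) = 3·7 - 11·(-5) = 21 - (-55) = 76
Since det(C) ≠ 0, rank(C) = 2 and the system is completely controllable.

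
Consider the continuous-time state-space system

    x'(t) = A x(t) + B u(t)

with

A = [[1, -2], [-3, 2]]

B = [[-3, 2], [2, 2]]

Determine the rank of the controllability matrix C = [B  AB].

AB = [[-7, -2], [13, -2]]
Controllability matrix C = [B  AB] = [[-3, 2, -7, -2], [2, 2, 13, -2]]
Take the 2×2 submatrix of C formed by columns 1, 2: [[-3, 2], [2, 2]]. Its determinant is (-3)·2 - 2·2 = -6 - 4 = -10 ≠ 0.
So rank(C) ≥ 2; since C has 2 rows, rank(C) = 2.
rank(C) = 2 = n, so the pair (A, B) is completely controllable.

2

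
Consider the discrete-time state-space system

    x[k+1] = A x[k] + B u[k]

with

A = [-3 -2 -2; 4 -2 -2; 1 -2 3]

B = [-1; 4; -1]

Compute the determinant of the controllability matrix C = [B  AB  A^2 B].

AB = [[-3], [-10], [-12]]
A^2B = [[53], [32], [-19]]
Controllability matrix C = [B  AB  A^2B] = [[-1, -3, 53], [4, -10, 32], [-1, -12, -19]]
Expanding along the first row, det(C) = (-1)·((-10)·(-19) - 32·(-12)) - (-3)·(4·(-19) - 32·(-1)) + 53·(4·(-12) - (-10)·(-1)) = (-1)·574 - (-3)·(-44) + 53·(-58) = -3780
Since det(C) ≠ 0, rank(C) = 3 and the system is completely controllable.

-3780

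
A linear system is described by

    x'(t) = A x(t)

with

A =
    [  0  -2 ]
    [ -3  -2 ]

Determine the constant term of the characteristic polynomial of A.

-6

For a 2×2 matrix, det(sI - A) = s^2 - (tr A)s + det A.
tr A = -2, det A = -6.
So p(s) = s^2 + 2s - 6.
The constant term is -6.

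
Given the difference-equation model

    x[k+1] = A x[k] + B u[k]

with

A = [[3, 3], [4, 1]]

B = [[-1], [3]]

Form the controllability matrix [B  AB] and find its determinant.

AB = [[6], [-1]]
Controllability matrix C = [B  AB] = [[-1, 6], [3, -1]]
det(C) = (-1)·(-1) - 6·3 = 1 - 18 = -17
Since det(C) ≠ 0, rank(C) = 2 and the system is completely controllable.

-17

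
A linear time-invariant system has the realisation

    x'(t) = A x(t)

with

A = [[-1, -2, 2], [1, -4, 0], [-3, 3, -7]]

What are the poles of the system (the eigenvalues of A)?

-5, -4, -3

det(sI - A) = s^3 - (tr A)s^2 + (M11 + M22 + M33)s - det A, where Mii is the 2×2 principal minor of A obtained by deleting row i and column i.
tr A = (-1) + (-4) + (-7) = -12; M11 = (-4)·(-7) - 0·3 = 28 - 0 = 28; M22 = (-1)·(-7) - 2·(-3) = 7 - (-6) = 13; M33 = (-1)·(-4) - (-2)·1 = 4 - (-2) = 6; sum of minors = 47.
det A = (-1)·((-4)·(-7) - 0·3) - (-2)·(1·(-7) - 0·(-3)) + 2·(1·3 - (-4)·(-3)) = (-1)·28 - (-2)·(-7) + 2·(-9) = -60.
So p(s) = det(sI - A) = s^3 + 12s^2 + 47s + 60.
Rational-root test: any integer root divides 60. Testing small divisors, s = -3 works: p(-3) = -27 + 108 + (-141) + 60 = 0, so (s + 3) is a factor.
Dividing, p(s) = (s + 3)(s^2 + 9s + 20).
Factor s^2 + 9s + 20: two numbers with sum -9 and product 20 are -4 and -5, so s^2 + 9s + 20 = (s + 4)(s + 5).
Hence p(s) = (s + 3) (s + 4) (s + 5), with roots -5, -4, -3.
All eigenvalues have negative real part, so the system is asymptotically stable.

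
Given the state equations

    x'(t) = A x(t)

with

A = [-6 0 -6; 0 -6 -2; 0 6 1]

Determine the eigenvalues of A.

-6, -3, -2

det(sI - A) = s^3 - (tr A)s^2 + (M11 + M22 + M33)s - det A, where Mii is the 2×2 principal minor of A obtained by deleting row i and column i.
tr A = (-6) + (-6) + 1 = -11; M11 = (-6)·1 - (-2)·6 = -6 - (-12) = 6; M22 = (-6)·1 - (-6)·0 = -6 - 0 = -6; M33 = (-6)·(-6) - 0·0 = 36 - 0 = 36; sum of minors = 36.
det A = (-6)·((-6)·1 - (-2)·6) - 0·(0·1 - (-2)·0) + (-6)·(0·6 - (-6)·0) = (-6)·6 - 0·0 + (-6)·0 = -36.
So p(s) = det(sI - A) = s^3 + 11s^2 + 36s + 36.
Rational-root test: any integer root divides 36. Testing small divisors, s = -2 works: p(-2) = -8 + 44 + (-72) + 36 = 0, so (s + 2) is a factor.
Dividing, p(s) = (s + 2)(s^2 + 9s + 18).
Factor s^2 + 9s + 18: two numbers with sum -9 and product 18 are -3 and -6, so s^2 + 9s + 18 = (s + 3)(s + 6).
Hence p(s) = (s + 2) (s + 3) (s + 6), with roots -6, -3, -2.
All eigenvalues have negative real part, so the system is asymptotically stable.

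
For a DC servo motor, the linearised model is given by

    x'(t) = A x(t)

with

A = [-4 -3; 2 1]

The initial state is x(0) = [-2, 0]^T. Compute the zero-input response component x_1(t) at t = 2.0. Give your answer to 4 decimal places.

0.4314

det(sI - A) = s^2 - (tr A)s + det A, with tr A = (-4) + 1 = -3 and det A = (-4)·1 - (-3)·2 = -4 - (-6) = 2.
So p(s) = det(sI - A) = s^2 + 3s + 2.
Factor s^2 + 3s + 2: two numbers with sum -3 and product 2 are -1 and -2, so s^2 + 3s + 2 = (s + 1)(s + 2).
Hence p(s) = (s + 1) (s + 2), with roots -2, -1.
The eigenvalues -2, -1 are distinct and real, so A is diagonalisable and x(t) = e^{At} x(0) = V diag(e^{λ_i t}) V^{-1} x(0), where the columns of V are the eigenvectors.
λ = -2: A - (-2)I = [[-2, -3], [2, 3]]. Row 1 gives (-2)·v1 + (-3)·v2 = 0, so take v_1 = [3, -2]^T.
λ = -1: A - (-1)I = [[-3, -3], [2, 2]]. Row 1 gives (-3)·v1 + (-3)·v2 = 0, so take v_2 = [1, -1]^T.
V = [v_1 v_2] = [[3, 1], [-2, -1]] has det V = -1, so V^{-1} = adj(V)/det V = [[1, 1], [-2, -3]].
Modal coordinates z(0) = V^{-1} x(0): 1·(-2) + 1·0 = -2; (-2)·(-2) + (-3)·0 = 4; so z(0) = [-2, 4]^T.
x_1(t) = Σ_i (v_i)_1 · z_i(0) · e^{λ_i t} (row 1 of V times the modal terms).
x_1(2.0) = 3·(-2)·e^{-2·2.0} + 1·4·e^{-1·2.0} = (-6)·0.018316 + 4·0.135335 = 0.4314.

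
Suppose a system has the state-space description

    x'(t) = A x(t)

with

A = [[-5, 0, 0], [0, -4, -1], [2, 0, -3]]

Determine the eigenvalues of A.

-5, -4, -3

det(sI - A) = s^3 - (tr A)s^2 + (M11 + M22 + M33)s - det A, where Mii is the 2×2 principal minor of A obtained by deleting row i and column i.
tr A = (-5) + (-4) + (-3) = -12; M11 = (-4)·(-3) - (-1)·0 = 12 - 0 = 12; M22 = (-5)·(-3) - 0·2 = 15 - 0 = 15; M33 = (-5)·(-4) - 0·0 = 20 - 0 = 20; sum of minors = 47.
det A = (-5)·((-4)·(-3) - (-1)·0) - 0·(0·(-3) - (-1)·2) + 0·(0·0 - (-4)·2) = (-5)·12 - 0·2 + 0·8 = -60.
So p(s) = det(sI - A) = s^3 + 12s^2 + 47s + 60.
Rational-root test: any integer root divides 60. Testing small divisors, s = -3 works: p(-3) = -27 + 108 + (-141) + 60 = 0, so (s + 3) is a factor.
Dividing, p(s) = (s + 3)(s^2 + 9s + 20).
Factor s^2 + 9s + 20: two numbers with sum -9 and product 20 are -4 and -5, so s^2 + 9s + 20 = (s + 4)(s + 5).
Hence p(s) = (s + 3) (s + 4) (s + 5), with roots -5, -4, -3.
All eigenvalues have negative real part, so the system is asymptotically stable.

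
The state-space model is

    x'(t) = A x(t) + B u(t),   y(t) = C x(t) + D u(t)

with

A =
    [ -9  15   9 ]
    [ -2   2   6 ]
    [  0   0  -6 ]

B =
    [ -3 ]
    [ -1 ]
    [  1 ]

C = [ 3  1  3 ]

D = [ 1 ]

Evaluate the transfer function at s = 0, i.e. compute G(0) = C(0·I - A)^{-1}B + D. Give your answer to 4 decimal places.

2.5000

G(0) = C(-A)^{-1}B + D = -C A^{-1} B + D.
det A = -72, so A^{-1} = (1/-72)·adj(A) = [[1/6, -5/4, -1], [1/6, -3/4, -1/2], [0, 0, -1/6]]
A^{-1} B = [-1/4, -1/4, -1/6]^T
C A^{-1} B = -3/2
G(0) = D - C A^{-1} B = 1 - (-3/2) = 5/2 ≈ 2.5000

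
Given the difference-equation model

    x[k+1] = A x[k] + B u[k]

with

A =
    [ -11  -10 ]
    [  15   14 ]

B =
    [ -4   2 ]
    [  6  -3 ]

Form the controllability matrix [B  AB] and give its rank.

AB = [[-16, 8], [24, -12]]
Controllability matrix C = [B  AB] = [[-4, 2, -16, 8], [6, -3, 24, -12]]
Every column of C is a scalar multiple of column 1 = [-4, 6] (multipliers 1, -1/2, 4, -2), so the columns span a one-dimensional space.
C ≠ 0, hence rank(C) = 1.
rank(C) = 1 < n = 2, so the pair (A, B) is not completely controllable.

1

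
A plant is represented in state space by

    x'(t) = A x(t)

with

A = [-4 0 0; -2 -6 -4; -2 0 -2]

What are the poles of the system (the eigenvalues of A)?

-6, -4, -2

det(sI - A) = s^3 - (tr A)s^2 + (M11 + M22 + M33)s - det A, where Mii is the 2×2 principal minor of A obtained by deleting row i and column i.
tr A = (-4) + (-6) + (-2) = -12; M11 = (-6)·(-2) - (-4)·0 = 12 - 0 = 12; M22 = (-4)·(-2) - 0·(-2) = 8 - 0 = 8; M33 = (-4)·(-6) - 0·(-2) = 24 - 0 = 24; sum of minors = 44.
det A = (-4)·((-6)·(-2) - (-4)·0) - 0·((-2)·(-2) - (-4)·(-2)) + 0·((-2)·0 - (-6)·(-2)) = (-4)·12 - 0·(-4) + 0·(-12) = -48.
So p(s) = det(sI - A) = s^3 + 12s^2 + 44s + 48.
Rational-root test: any integer root divides 48. Testing small divisors, s = -2 works: p(-2) = -8 + 48 + (-88) + 48 = 0, so (s + 2) is a factor.
Dividing, p(s) = (s + 2)(s^2 + 10s + 24).
Factor s^2 + 10s + 24: two numbers with sum -10 and product 24 are -4 and -6, so s^2 + 10s + 24 = (s + 4)(s + 6).
Hence p(s) = (s + 2) (s + 4) (s + 6), with roots -6, -4, -2.
All eigenvalues have negative real part, so the system is asymptotically stable.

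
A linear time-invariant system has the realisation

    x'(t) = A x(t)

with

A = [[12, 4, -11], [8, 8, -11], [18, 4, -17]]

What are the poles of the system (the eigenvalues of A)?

det(sI - A) = s^3 - (tr A)s^2 + (M11 + M22 + M33)s - det A, where Mii is the 2×2 principal minor of A obtained by deleting row i and column i.
tr A = 12 + 8 + (-17) = 3; M11 = 8·(-17) - (-11)·4 = -136 - (-44) = -92; M22 = 12·(-17) - (-11)·18 = -204 - (-198) = -6; M33 = 12·8 - 4·8 = 96 - 32 = 64; sum of minors = -34.
det A = 12·(8·(-17) - (-11)·4) - 4·(8·(-17) - (-11)·18) + (-11)·(8·4 - 8·18) = 12·(-92) - 4·62 + (-11)·(-112) = -120.
So p(s) = det(sI - A) = s^3 - 3s^2 - 34s + 120.
Rational-root test: any integer root divides 120. Testing small divisors, s = 4 works: p(4) = 64 + (-48) + (-136) + 120 = 0, so (s - 4) is a factor.
Dividing, p(s) = (s - 4)(s^2 + s - 30).
Factor s^2 + s - 30: two numbers with sum -1 and product -30 are 5 and -6, so s^2 + s - 30 = (s - 5)(s + 6).
Hence p(s) = (s - 5) (s - 4) (s + 6), with roots -6, 4, 5.
At least one eigenvalue has non-negative real part, so the system is not asymptotically stable.

-6, 4, 5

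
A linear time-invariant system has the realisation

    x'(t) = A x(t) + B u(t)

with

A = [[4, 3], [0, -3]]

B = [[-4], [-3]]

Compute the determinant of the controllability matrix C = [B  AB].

-111

AB = [[-25], [9]]
Controllability matrix C = [B  AB] = [[-4, -25], [-3, 9]]
det(C) = (-4)·9 - (-25)·(-3) = -36 - 75 = -111
Since det(C) ≠ 0, rank(C) = 2 and the system is completely controllable.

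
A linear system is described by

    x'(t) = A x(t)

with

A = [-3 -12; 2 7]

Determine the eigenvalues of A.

1, 3

det(sI - A) = s^2 - (tr A)s + det A, with tr A = (-3) + 7 = 4 and det A = (-3)·7 - (-12)·2 = -21 - (-24) = 3.
So p(s) = det(sI - A) = s^2 - 4s + 3.
Factor s^2 - 4s + 3: two numbers with sum 4 and product 3 are 3 and 1, so s^2 - 4s + 3 = (s - 3)(s - 1).
Hence p(s) = (s - 3) (s - 1), with roots 1, 3.
At least one eigenvalue has non-negative real part, so the system is not asymptotically stable.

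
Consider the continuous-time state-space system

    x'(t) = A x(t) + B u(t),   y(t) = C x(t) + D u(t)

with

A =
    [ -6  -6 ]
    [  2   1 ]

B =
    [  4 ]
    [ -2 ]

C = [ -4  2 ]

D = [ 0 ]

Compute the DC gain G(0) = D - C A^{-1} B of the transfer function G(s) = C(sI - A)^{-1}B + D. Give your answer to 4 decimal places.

G(0) = C(-A)^{-1}B + D = -C A^{-1} B + D.
det A = 6, so A^{-1} = (1/6)·adj(A) = [[1/6, 1], [-1/3, -1]]
A^{-1} B = [-4/3, 2/3]^T
C A^{-1} B = 20/3
G(0) = D - C A^{-1} B = 0 - (20/3) = -20/3 ≈ -6.6667

-6.6667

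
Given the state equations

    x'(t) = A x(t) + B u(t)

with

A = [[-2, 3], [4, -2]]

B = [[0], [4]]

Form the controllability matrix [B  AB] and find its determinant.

AB = [[12], [-8]]
Controllability matrix C = [B  AB] = [[0, 12], [4, -8]]
det(C) = 0·(-8) - 12·4 = 0 - 48 = -48
Since det(C) ≠ 0, rank(C) = 2 and the system is completely controllable.

-48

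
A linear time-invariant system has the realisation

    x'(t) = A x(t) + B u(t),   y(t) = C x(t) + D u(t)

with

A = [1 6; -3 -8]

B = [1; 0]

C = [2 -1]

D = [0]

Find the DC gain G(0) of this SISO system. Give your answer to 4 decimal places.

G(0) = C(-A)^{-1}B + D = -C A^{-1} B + D.
det A = 10, so A^{-1} = (1/10)·adj(A) = [[-4/5, -3/5], [3/10, 1/10]]
A^{-1} B = [-4/5, 3/10]^T
C A^{-1} B = -19/10
G(0) = D - C A^{-1} B = 0 - (-19/10) = 19/10 ≈ 1.9000

1.9000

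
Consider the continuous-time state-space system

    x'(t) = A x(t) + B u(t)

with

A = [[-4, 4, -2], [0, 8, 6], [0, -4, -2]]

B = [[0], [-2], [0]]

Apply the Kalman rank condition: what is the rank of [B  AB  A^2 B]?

AB = [[-8], [-16], [8]]
A^2B = [[-48], [-80], [48]]
Controllability matrix C = [B  AB  A^2B] = [[0, -8, -48], [-2, -16, -80], [0, 8, 48]]
The rows r1, r2, r3 of C are linearly dependent: r1 + r3 = 0 (check each entry), so rank(C) ≤ 2.
The 2×2 minor from rows 1, 2, columns 1, 2 is 0·(-16) - (-8)·(-2) = 0 - 16 = -16 ≠ 0, so rank(C) = 2.
rank(C) = 2 < n = 3, so the pair (A, B) is not completely controllable.

2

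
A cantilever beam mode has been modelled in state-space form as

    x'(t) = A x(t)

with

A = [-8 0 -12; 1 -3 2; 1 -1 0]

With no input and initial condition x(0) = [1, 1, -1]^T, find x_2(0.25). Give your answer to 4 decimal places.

det(sI - A) = s^3 - (tr A)s^2 + (M11 + M22 + M33)s - det A, where Mii is the 2×2 principal minor of A obtained by deleting row i and column i.
tr A = (-8) + (-3) + 0 = -11; M11 = (-3)·0 - 2·(-1) = 0 - (-2) = 2; M22 = (-8)·0 - (-12)·1 = 0 - (-12) = 12; M33 = (-8)·(-3) - 0·1 = 24 - 0 = 24; sum of minors = 38.
det A = (-8)·((-3)·0 - 2·(-1)) - 0·(1·0 - 2·1) + (-12)·(1·(-1) - (-3)·1) = (-8)·2 - 0·(-2) + (-12)·2 = -40.
So p(s) = det(sI - A) = s^3 + 11s^2 + 38s + 40.
Rational-root test: any integer root divides 40. Testing small divisors, s = -2 works: p(-2) = -8 + 44 + (-76) + 40 = 0, so (s + 2) is a factor.
Dividing, p(s) = (s + 2)(s^2 + 9s + 20).
Factor s^2 + 9s + 20: two numbers with sum -9 and product 20 are -4 and -5, so s^2 + 9s + 20 = (s + 4)(s + 5).
Hence p(s) = (s + 2) (s + 4) (s + 5), with roots -5, -4, -2.
The eigenvalues -5, -4, -2 are distinct and real, so A is diagonalisable and x(t) = e^{At} x(0) = V diag(e^{λ_i t}) V^{-1} x(0), where the columns of V are the eigenvectors.
λ = -5: A - (-5)I = [[-3, 0, -12], [1, 2, 2], [1, -1, 5]]. v must be orthogonal to every row; (row 1) × (row 2) = [24, -6, -6], so take v_1 = [-4, 1, 1]^T.
λ = -4: A - (-4)I = [[-4, 0, -12], [1, 1, 2], [1, -1, 4]]. v must be orthogonal to every row; (row 1) × (row 2) = [12, -4, -4], so take v_2 = [3, -1, -1]^T.
λ = -2: A - (-2)I = [[-6, 0, -12], [1, -1, 2], [1, -1, 2]]. v must be orthogonal to every row; (row 1) × (row 2) = [-12, 0, 6], so take v_3 = [2, 0, -1]^T.
V = [v_1 v_2 v_3] = [[-4, 3, 2], [1, -1, 0], [1, -1, -1]] has det V = -1, so V^{-1} = adj(V)/det V = [[-1, -1, -2], [-1, -2, -2], [0, 1, -1]].
Modal coordinates z(0) = V^{-1} x(0): (-1)·1 + (-1)·1 + (-2)·(-1) = 0; (-1)·1 + (-2)·1 + (-2)·(-1) = -1; 0·1 + 1·1 + (-1)·(-1) = 2; so z(0) = [0, -1, 2]^T.
x_2(t) = Σ_i (v_i)_2 · z_i(0) · e^{λ_i t} (row 2 of V times the modal terms).
x_2(0.25) = 1·0·e^{-5·0.25} + (-1)·(-1)·e^{-4·0.25} + 0·2·e^{-2·0.25} = 0·0.286505 + 1·0.367879 + 0·0.606531 = 0.3679.

0.3679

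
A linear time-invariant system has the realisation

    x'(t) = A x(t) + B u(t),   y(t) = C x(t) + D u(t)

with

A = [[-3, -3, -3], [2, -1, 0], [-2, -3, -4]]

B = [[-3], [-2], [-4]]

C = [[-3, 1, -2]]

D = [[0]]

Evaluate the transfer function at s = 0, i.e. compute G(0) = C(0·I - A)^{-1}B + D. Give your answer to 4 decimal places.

G(0) = C(-A)^{-1}B + D = -C A^{-1} B + D.
det A = -12, so A^{-1} = (1/-12)·adj(A) = [[-1/3, 1/4, 1/4], [-2/3, -1/2, 1/2], [2/3, 1/4, -3/4]]
A^{-1} B = [-1/2, 1, 1/2]^T
C A^{-1} B = 3/2
G(0) = D - C A^{-1} B = 0 - (3/2) = -3/2 ≈ -1.5000

-1.5000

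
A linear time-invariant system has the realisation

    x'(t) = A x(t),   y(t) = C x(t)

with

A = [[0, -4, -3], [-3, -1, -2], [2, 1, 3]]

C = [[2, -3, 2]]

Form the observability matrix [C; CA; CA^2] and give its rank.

3

CA = [[13, -3, 6]]
CA^2 = [[21, -43, -15]]
Observability matrix O = [C; CA; CA^2] = [[2, -3, 2], [13, -3, 6], [21, -43, -15]]
det(O) = 2·((-3)·(-15) - 6·(-43)) - (-3)·(13·(-15) - 6·21) + 2·(13·(-43) - (-3)·21) = 2·303 - (-3)·(-321) + 2·(-496) = -1349 ≠ 0, so rank(O) = 3.
rank(O) = 3 = n, so the pair (A, C) is completely observable.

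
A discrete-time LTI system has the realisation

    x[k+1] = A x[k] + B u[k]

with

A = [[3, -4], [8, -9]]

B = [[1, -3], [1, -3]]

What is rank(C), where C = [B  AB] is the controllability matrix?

1

AB = [[-1, 3], [-1, 3]]
Controllability matrix C = [B  AB] = [[1, -3, -1, 3], [1, -3, -1, 3]]
Every column of C is a scalar multiple of column 1 = [1, 1] (multipliers 1, -3, -1, 3), so the columns span a one-dimensional space.
C ≠ 0, hence rank(C) = 1.
rank(C) = 1 < n = 2, so the pair (A, B) is not completely controllable.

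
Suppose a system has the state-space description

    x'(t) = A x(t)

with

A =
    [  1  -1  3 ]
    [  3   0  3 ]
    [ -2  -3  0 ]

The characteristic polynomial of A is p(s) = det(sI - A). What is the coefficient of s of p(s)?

Expand det(sI - A) for the 3×3 matrix.
p(s) = s^3 - s^2 + 18s + 12.
(Check: constant term = det(-A) = (-1)^3 det A = 12; coefficient of s^2 = -tr A = -1.)
The coefficient of s is 18.

18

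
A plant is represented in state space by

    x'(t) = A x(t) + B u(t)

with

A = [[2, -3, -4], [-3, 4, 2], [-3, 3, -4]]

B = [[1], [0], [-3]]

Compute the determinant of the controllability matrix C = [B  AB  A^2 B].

3492

AB = [[14], [-9], [9]]
A^2B = [[19], [-60], [-105]]
Controllability matrix C = [B  AB  A^2B] = [[1, 14, 19], [0, -9, -60], [-3, 9, -105]]
Expanding along the first row, det(C) = 1·((-9)·(-105) - (-60)·9) - 14·(0·(-105) - (-60)·(-3)) + 19·(0·9 - (-9)·(-3)) = 1·1485 - 14·(-180) + 19·(-27) = 3492
Since det(C) ≠ 0, rank(C) = 3 and the system is completely controllable.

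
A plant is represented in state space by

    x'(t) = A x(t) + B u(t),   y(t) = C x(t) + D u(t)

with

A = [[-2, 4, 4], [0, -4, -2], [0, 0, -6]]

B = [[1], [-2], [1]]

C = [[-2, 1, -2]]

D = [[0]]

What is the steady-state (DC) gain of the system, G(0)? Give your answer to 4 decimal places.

G(0) = C(-A)^{-1}B + D = -C A^{-1} B + D.
det A = -48, so A^{-1} = (1/-48)·adj(A) = [[-1/2, -1/2, -1/6], [0, -1/4, 1/12], [0, 0, -1/6]]
A^{-1} B = [1/3, 7/12, -1/6]^T
C A^{-1} B = 1/4
G(0) = D - C A^{-1} B = 0 - (1/4) = -1/4 ≈ -0.2500

-0.2500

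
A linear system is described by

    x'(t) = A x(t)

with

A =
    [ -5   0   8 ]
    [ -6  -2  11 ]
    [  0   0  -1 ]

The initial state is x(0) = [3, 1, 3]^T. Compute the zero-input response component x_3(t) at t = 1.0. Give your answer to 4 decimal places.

det(sI - A) = s^3 - (tr A)s^2 + (M11 + M22 + M33)s - det A, where Mii is the 2×2 principal minor of A obtained by deleting row i and column i.
tr A = (-5) + (-2) + (-1) = -8; M11 = (-2)·(-1) - 11·0 = 2 - 0 = 2; M22 = (-5)·(-1) - 8·0 = 5 - 0 = 5; M33 = (-5)·(-2) - 0·(-6) = 10 - 0 = 10; sum of minors = 17.
det A = (-5)·((-2)·(-1) - 11·0) - 0·((-6)·(-1) - 11·0) + 8·((-6)·0 - (-2)·0) = (-5)·2 - 0·6 + 8·0 = -10.
So p(s) = det(sI - A) = s^3 + 8s^2 + 17s + 10.
Rational-root test: any integer root divides 10. Testing small divisors, s = -1 works: p(-1) = -1 + 8 + (-17) + 10 = 0, so (s + 1) is a factor.
Dividing, p(s) = (s + 1)(s^2 + 7s + 10).
Factor s^2 + 7s + 10: two numbers with sum -7 and product 10 are -2 and -5, so s^2 + 7s + 10 = (s + 2)(s + 5).
Hence p(s) = (s + 1) (s + 2) (s + 5), with roots -5, -2, -1.
The eigenvalues -5, -2, -1 are distinct and real, so A is diagonalisable and x(t) = e^{At} x(0) = V diag(e^{λ_i t}) V^{-1} x(0), where the columns of V are the eigenvectors.
λ = -5: A - (-5)I = [[0, 0, 8], [-6, 3, 11], [0, 0, 4]]. v must be orthogonal to every row; (row 1) × (row 2) = [-24, -48, 0], so take v_1 = [1, 2, 0]^T.
λ = -2: A - (-2)I = [[-3, 0, 8], [-6, 0, 11], [0, 0, 1]]. v must be orthogonal to every row; (row 1) × (row 2) = [0, -15, 0], so take v_2 = [0, 1, 0]^T.
λ = -1: A - (-1)I = [[-4, 0, 8], [-6, -1, 11], [0, 0, 0]]. v must be orthogonal to every row; (row 1) × (row 2) = [8, -4, 4], so take v_3 = [2, -1, 1]^T.
V = [v_1 v_2 v_3] = [[1, 0, 2], [2, 1, -1], [0, 0, 1]] has det V = 1, so V^{-1} = adj(V)/det V = [[1, 0, -2], [-2, 1, 5], [0, 0, 1]].
Modal coordinates z(0) = V^{-1} x(0): 1·3 + 0·1 + (-2)·3 = -3; (-2)·3 + 1·1 + 5·3 = 10; 0·3 + 0·1 + 1·3 = 3; so z(0) = [-3, 10, 3]^T.
x_3(t) = Σ_i (v_i)_3 · z_i(0) · e^{λ_i t} (row 3 of V times the modal terms).
x_3(1.0) = 0·(-3)·e^{-5·1.0} + 0·10·e^{-2·1.0} + 1·3·e^{-1·1.0} = 0·0.006738 + 0·0.135335 + 3·0.367879 = 1.1036.

1.1036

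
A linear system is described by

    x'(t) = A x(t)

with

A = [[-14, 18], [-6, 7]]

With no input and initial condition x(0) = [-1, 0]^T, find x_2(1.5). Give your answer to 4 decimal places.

0.0985

det(sI - A) = s^2 - (tr A)s + det A, with tr A = (-14) + 7 = -7 and det A = (-14)·7 - 18·(-6) = -98 - (-108) = 10.
So p(s) = det(sI - A) = s^2 + 7s + 10.
Factor s^2 + 7s + 10: two numbers with sum -7 and product 10 are -2 and -5, so s^2 + 7s + 10 = (s + 2)(s + 5).
Hence p(s) = (s + 2) (s + 5), with roots -5, -2.
The eigenvalues -5, -2 are distinct and real, so A is diagonalisable and x(t) = e^{At} x(0) = V diag(e^{λ_i t}) V^{-1} x(0), where the columns of V are the eigenvectors.
λ = -5: A - (-5)I = [[-9, 18], [-6, 12]]. Row 1 gives (-9)·v1 + 18·v2 = 0, so take v_1 = [2, 1]^T.
λ = -2: A - (-2)I = [[-12, 18], [-6, 9]]. Row 1 gives (-12)·v1 + 18·v2 = 0, so take v_2 = [3, 2]^T.
V = [v_1 v_2] = [[2, 3], [1, 2]] has det V = 1, so V^{-1} = adj(V)/det V = [[2, -3], [-1, 2]].
Modal coordinates z(0) = V^{-1} x(0): 2·(-1) + (-3)·0 = -2; (-1)·(-1) + 2·0 = 1; so z(0) = [-2, 1]^T.
x_2(t) = Σ_i (v_i)_2 · z_i(0) · e^{λ_i t} (row 2 of V times the modal terms).
x_2(1.5) = 1·(-2)·e^{-5·1.5} + 2·1·e^{-2·1.5} = (-2)·0.000553 + 2·0.049787 = 0.0985.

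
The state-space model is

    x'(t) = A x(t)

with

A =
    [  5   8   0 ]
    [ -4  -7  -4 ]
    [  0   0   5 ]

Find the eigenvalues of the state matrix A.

-3, 1, 5

det(sI - A) = s^3 - (tr A)s^2 + (M11 + M22 + M33)s - det A, where Mii is the 2×2 principal minor of A obtained by deleting row i and column i.
tr A = 5 + (-7) + 5 = 3; M11 = (-7)·5 - (-4)·0 = -35 - 0 = -35; M22 = 5·5 - 0·0 = 25 - 0 = 25; M33 = 5·(-7) - 8·(-4) = -35 - (-32) = -3; sum of minors = -13.
det A = 5·((-7)·5 - (-4)·0) - 8·((-4)·5 - (-4)·0) + 0·((-4)·0 - (-7)·0) = 5·(-35) - 8·(-20) + 0·0 = -15.
So p(s) = det(sI - A) = s^3 - 3s^2 - 13s + 15.
Rational-root test: any integer root divides 15. Testing small divisors, s = 1 works: p(1) = 1 + (-3) + (-13) + 15 = 0, so (s - 1) is a factor.
Dividing, p(s) = (s - 1)(s^2 - 2s - 15).
Factor s^2 - 2s - 15: two numbers with sum 2 and product -15 are 5 and -3, so s^2 - 2s - 15 = (s - 5)(s + 3).
Hence p(s) = (s - 5) (s - 1) (s + 3), with roots -3, 1, 5.
At least one eigenvalue has non-negative real part, so the system is not asymptotically stable.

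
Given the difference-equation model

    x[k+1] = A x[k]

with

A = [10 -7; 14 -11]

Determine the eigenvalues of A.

det(zI - A) = z^2 - (tr A)z + det A, with tr A = 10 + (-11) = -1 and det A = 10·(-11) - (-7)·14 = -110 - (-98) = -12.
So p(z) = det(zI - A) = z^2 + z - 12.
Factor z^2 + z - 12: two numbers with sum -1 and product -12 are 3 and -4, so z^2 + z - 12 = (z - 3)(z + 4).
Hence p(z) = (z - 3) (z + 4), with roots -4, 3.

-4, 3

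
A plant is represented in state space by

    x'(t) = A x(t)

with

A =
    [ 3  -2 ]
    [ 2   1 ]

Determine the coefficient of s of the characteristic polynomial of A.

For a 2×2 matrix, det(sI - A) = s^2 - (tr A)s + det A.
tr A = 4, det A = 7.
So p(s) = s^2 - 4s + 7.
The coefficient of s is -4.

-4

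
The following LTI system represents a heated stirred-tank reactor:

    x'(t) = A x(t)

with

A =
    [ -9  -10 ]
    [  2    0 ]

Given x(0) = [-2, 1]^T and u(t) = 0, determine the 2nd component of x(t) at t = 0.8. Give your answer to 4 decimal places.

0.0408

det(sI - A) = s^2 - (tr A)s + det A, with tr A = (-9) + 0 = -9 and det A = (-9)·0 - (-10)·2 = 0 - (-20) = 20.
So p(s) = det(sI - A) = s^2 + 9s + 20.
Factor s^2 + 9s + 20: two numbers with sum -9 and product 20 are -4 and -5, so s^2 + 9s + 20 = (s + 4)(s + 5).
Hence p(s) = (s + 4) (s + 5), with roots -5, -4.
The eigenvalues -5, -4 are distinct and real, so A is diagonalisable and x(t) = e^{At} x(0) = V diag(e^{λ_i t}) V^{-1} x(0), where the columns of V are the eigenvectors.
λ = -5: A - (-5)I = [[-4, -10], [2, 5]]. Row 1 gives (-4)·v1 + (-10)·v2 = 0, so take v_1 = [5, -2]^T.
λ = -4: A - (-4)I = [[-5, -10], [2, 4]]. Row 1 gives (-5)·v1 + (-10)·v2 = 0, so take v_2 = [-2, 1]^T.
V = [v_1 v_2] = [[5, -2], [-2, 1]] has det V = 1, so V^{-1} = adj(V)/det V = [[1, 2], [2, 5]].
Modal coordinates z(0) = V^{-1} x(0): 1·(-2) + 2·1 = 0; 2·(-2) + 5·1 = 1; so z(0) = [0, 1]^T.
x_2(t) = Σ_i (v_i)_2 · z_i(0) · e^{λ_i t} (row 2 of V times the modal terms).
x_2(0.8) = (-2)·0·e^{-5·0.8} + 1·1·e^{-4·0.8} = 0·0.018316 + 1·0.040762 = 0.0408.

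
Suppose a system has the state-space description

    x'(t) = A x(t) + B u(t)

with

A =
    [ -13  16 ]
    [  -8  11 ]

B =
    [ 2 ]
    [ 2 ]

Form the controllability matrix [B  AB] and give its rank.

1

AB = [[6], [6]]
Controllability matrix C = [B  AB] = [[2, 6], [2, 6]]
Every column of C is a scalar multiple of column 1 = [2, 2] (multipliers 1, 3), so the columns span a one-dimensional space.
C ≠ 0, hence rank(C) = 1.
rank(C) = 1 < n = 2, so the pair (A, B) is not completely controllable.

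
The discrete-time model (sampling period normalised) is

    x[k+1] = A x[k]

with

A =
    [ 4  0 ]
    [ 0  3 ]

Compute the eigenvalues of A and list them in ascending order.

det(zI - A) = z^2 - (tr A)z + det A, with tr A = 4 + 3 = 7 and det A = 4·3 - 0·0 = 12 - 0 = 12.
So p(z) = det(zI - A) = z^2 - 7z + 12.
Factor z^2 - 7z + 12: two numbers with sum 7 and product 12 are 4 and 3, so z^2 - 7z + 12 = (z - 4)(z - 3).
Hence p(z) = (z - 4) (z - 3), with roots 3, 4.

3, 4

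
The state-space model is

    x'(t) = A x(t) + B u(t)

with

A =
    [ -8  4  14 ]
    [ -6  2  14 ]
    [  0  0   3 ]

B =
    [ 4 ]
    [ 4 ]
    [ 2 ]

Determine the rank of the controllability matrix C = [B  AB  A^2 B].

AB = [[12], [12], [6]]
A^2B = [[36], [36], [18]]
Controllability matrix C = [B  AB  A^2B] = [[4, 12, 36], [4, 12, 36], [2, 6, 18]]
Every column of C is a scalar multiple of column 1 = [4, 4, 2] (multipliers 1, 3, 9), so the columns span a one-dimensional space.
C ≠ 0, hence rank(C) = 1.
rank(C) = 1 < n = 3, so the pair (A, B) is not completely controllable.

1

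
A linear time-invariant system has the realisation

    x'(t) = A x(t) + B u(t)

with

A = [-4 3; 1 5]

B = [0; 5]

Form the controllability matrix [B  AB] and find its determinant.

AB = [[15], [25]]
Controllability matrix C = [B  AB] = [[0, 15], [5, 25]]
det(C) = 0·25 - 15·5 = 0 - 75 = -75
Since det(C) ≠ 0, rank(C) = 2 and the system is completely controllable.

-75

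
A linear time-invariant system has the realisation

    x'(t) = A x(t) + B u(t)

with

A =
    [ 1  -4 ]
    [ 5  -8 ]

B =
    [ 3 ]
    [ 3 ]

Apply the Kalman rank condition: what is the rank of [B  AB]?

AB = [[-9], [-9]]
Controllability matrix C = [B  AB] = [[3, -9], [3, -9]]
Every column of C is a scalar multiple of column 1 = [3, 3] (multipliers 1, -3), so the columns span a one-dimensional space.
C ≠ 0, hence rank(C) = 1.
rank(C) = 1 < n = 2, so the pair (A, B) is not completely controllable.

1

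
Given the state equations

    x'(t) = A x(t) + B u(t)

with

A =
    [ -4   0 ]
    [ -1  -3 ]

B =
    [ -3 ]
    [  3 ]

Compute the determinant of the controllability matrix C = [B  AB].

AB = [[12], [-6]]
Controllability matrix C = [B  AB] = [[-3, 12], [3, -6]]
det(C) = (-3)·(-6) - 12·3 = 18 - 36 = -18
Since det(C) ≠ 0, rank(C) = 2 and the system is completely controllable.

-18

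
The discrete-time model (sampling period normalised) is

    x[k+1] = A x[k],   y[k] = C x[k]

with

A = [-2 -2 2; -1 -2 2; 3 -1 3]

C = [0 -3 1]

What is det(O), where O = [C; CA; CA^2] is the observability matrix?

CA = [[6, 5, -3]]
CA^2 = [[-26, -19, 13]]
Observability matrix O = [C; CA; CA^2] = [[0, -3, 1], [6, 5, -3], [-26, -19, 13]]
Expanding along the first row, det(O) = 0·(5·13 - (-3)·(-19)) - (-3)·(6·13 - (-3)·(-26)) + 1·(6·(-19) - 5·(-26)) = 0·8 - (-3)·0 + 1·16 = 16
Since det(O) ≠ 0, rank(O) = 3 and the system is completely observable.

16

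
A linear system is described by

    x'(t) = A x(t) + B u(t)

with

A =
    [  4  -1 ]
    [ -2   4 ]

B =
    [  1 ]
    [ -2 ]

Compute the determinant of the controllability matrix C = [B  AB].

2

AB = [[6], [-10]]
Controllability matrix C = [B  AB] = [[1, 6], [-2, -10]]
det(C) = 1·(-10) - 6·(-2) = -10 - (-12) = 2
Since det(C) ≠ 0, rank(C) = 2 and the system is completely controllable.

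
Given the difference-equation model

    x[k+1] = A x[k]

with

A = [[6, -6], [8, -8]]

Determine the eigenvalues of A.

det(zI - A) = z^2 - (tr A)z + det A, with tr A = 6 + (-8) = -2 and det A = 6·(-8) - (-6)·8 = -48 - (-48) = 0.
So p(z) = det(zI - A) = z^2 + 2z.
Factor z^2 + 2z: two numbers with sum -2 and product 0 are 0 and -2, so z^2 + 2z = z(z + 2).
Hence p(z) = z (z + 2), with roots -2, 0.

-2, 0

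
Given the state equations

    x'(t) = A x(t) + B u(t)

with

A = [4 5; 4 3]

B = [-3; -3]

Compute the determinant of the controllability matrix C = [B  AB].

-18

AB = [[-27], [-21]]
Controllability matrix C = [B  AB] = [[-3, -27], [-3, -21]]
det(C) = (-3)·(-21) - (-27)·(-3) = 63 - 81 = -18
Since det(C) ≠ 0, rank(C) = 2 and the system is completely controllable.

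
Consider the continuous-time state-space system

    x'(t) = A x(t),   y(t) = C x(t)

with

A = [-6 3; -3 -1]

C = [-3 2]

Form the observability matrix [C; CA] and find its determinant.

9

CA = [[12, -11]]
Observability matrix O = [C; CA] = [[-3, 2], [12, -11]]
det(O) = (-3)·(-11) - 2·12 = 33 - 24 = 9
Since det(O) ≠ 0, rank(O) = 2 and the system is completely observable.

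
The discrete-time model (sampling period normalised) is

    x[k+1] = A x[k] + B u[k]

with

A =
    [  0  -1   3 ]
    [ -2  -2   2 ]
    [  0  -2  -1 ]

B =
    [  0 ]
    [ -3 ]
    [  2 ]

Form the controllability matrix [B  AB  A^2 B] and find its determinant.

-1252

AB = [[9], [10], [4]]
A^2B = [[2], [-30], [-24]]
Controllability matrix C = [B  AB  A^2B] = [[0, 9, 2], [-3, 10, -30], [2, 4, -24]]
Expanding along the first row, det(C) = 0·(10·(-24) - (-30)·4) - 9·((-3)·(-24) - (-30)·2) + 2·((-3)·4 - 10·2) = 0·(-120) - 9·132 + 2·(-32) = -1252
Since det(C) ≠ 0, rank(C) = 3 and the system is completely controllable.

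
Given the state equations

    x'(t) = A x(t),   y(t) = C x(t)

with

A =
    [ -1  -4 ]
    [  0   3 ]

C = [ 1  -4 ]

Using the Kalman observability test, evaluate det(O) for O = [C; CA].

-20

CA = [[-1, -16]]
Observability matrix O = [C; CA] = [[1, -4], [-1, -16]]
det(O) = 1·(-16) - (-4)·(-1) = -16 - 4 = -20
Since det(O) ≠ 0, rank(O) = 2 and the system is completely observable.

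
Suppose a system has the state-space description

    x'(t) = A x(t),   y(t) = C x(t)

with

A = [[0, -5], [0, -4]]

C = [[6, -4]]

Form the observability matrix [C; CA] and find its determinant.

CA = [[0, -14]]
Observability matrix O = [C; CA] = [[6, -4], [0, -14]]
det(O) = 6·(-14) - (-4)·0 = -84 - 0 = -84
Since det(O) ≠ 0, rank(O) = 2 and the system is completely observable.

-84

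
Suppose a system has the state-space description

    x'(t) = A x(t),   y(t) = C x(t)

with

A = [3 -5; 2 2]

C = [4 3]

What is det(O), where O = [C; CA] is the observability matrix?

CA = [[18, -14]]
Observability matrix O = [C; CA] = [[4, 3], [18, -14]]
det(O) = 4·(-14) - 3·18 = -56 - 54 = -110
Since det(O) ≠ 0, rank(O) = 2 and the system is completely observable.

-110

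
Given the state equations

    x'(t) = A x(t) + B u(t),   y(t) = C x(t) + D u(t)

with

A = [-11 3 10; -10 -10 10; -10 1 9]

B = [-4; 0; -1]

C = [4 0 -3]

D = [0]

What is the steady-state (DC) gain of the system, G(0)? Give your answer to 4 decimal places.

6.0000

G(0) = C(-A)^{-1}B + D = -C A^{-1} B + D.
det A = -30, so A^{-1} = (1/-30)·adj(A) = [[10/3, 17/30, -13/3], [1/3, -1/30, -1/3], [11/3, 19/30, -14/3]]
A^{-1} B = [-9, -1, -10]^T
C A^{-1} B = -6
G(0) = D - C A^{-1} B = 0 - (-6) = 6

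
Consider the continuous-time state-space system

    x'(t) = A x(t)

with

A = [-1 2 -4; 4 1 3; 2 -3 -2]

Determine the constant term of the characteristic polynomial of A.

-77

Expand det(sI - A) for the 3×3 matrix.
p(s) = s^3 + 2s^2 + 8s - 77.
(Check: constant term = det(-A) = (-1)^3 det A = -77; coefficient of s^2 = -tr A = 2.)
The constant term is -77.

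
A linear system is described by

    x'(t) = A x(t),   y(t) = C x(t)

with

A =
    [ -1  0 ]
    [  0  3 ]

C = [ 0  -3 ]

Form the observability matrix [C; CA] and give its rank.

1

CA = [[0, -9]]
Observability matrix O = [C; CA] = [[0, -3], [0, -9]]
Every row of O is a scalar multiple of row 1 = [0, -3] (multipliers 1, 3), so the rows span a one-dimensional space.
O ≠ 0, hence rank(O) = 1.
rank(O) = 1 < n = 2, so the pair (A, C) is not completely observable.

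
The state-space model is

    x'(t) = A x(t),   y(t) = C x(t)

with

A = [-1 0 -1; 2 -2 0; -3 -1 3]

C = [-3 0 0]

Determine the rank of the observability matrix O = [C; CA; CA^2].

CA = [[3, 0, 3]]
CA^2 = [[-12, -3, 6]]
Observability matrix O = [C; CA; CA^2] = [[-3, 0, 0], [3, 0, 3], [-12, -3, 6]]
det(O) = (-3)·(0·6 - 3·(-3)) - 0·(3·6 - 3·(-12)) + 0·(3·(-3) - 0·(-12)) = (-3)·9 - 0·54 + 0·(-9) = -27 ≠ 0, so rank(O) = 3.
rank(O) = 3 = n, so the pair (A, C) is completely observable.

3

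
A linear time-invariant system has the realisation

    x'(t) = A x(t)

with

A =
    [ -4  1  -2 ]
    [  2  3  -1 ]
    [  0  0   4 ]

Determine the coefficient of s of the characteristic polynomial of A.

Expand det(sI - A) for the 3×3 matrix.
p(s) = s^3 - 3s^2 - 18s + 56.
(Check: constant term = det(-A) = (-1)^3 det A = 56; coefficient of s^2 = -tr A = -3.)
The coefficient of s is -18.

-18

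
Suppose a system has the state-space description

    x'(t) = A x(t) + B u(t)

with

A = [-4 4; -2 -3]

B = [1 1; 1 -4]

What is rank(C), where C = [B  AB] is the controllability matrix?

2

AB = [[0, -20], [-5, 10]]
Controllability matrix C = [B  AB] = [[1, 1, 0, -20], [1, -4, -5, 10]]
Take the 2×2 submatrix of C formed by columns 1, 2: [[1, 1], [1, -4]]. Its determinant is 1·(-4) - 1·1 = -4 - 1 = -5 ≠ 0.
So rank(C) ≥ 2; since C has 2 rows, rank(C) = 2.
rank(C) = 2 = n, so the pair (A, B) is completely controllable.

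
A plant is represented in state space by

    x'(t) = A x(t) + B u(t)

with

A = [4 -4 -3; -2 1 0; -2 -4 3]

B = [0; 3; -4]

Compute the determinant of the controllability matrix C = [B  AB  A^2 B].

-3600

AB = [[0], [3], [-24]]
A^2B = [[60], [3], [-84]]
Controllability matrix C = [B  AB  A^2B] = [[0, 0, 60], [3, 3, 3], [-4, -24, -84]]
Expanding along the first row, det(C) = 0·(3·(-84) - 3·(-24)) - 0·(3·(-84) - 3·(-4)) + 60·(3·(-24) - 3·(-4)) = 0·(-180) - 0·(-240) + 60·(-60) = -3600
Since det(C) ≠ 0, rank(C) = 3 and the system is completely controllable.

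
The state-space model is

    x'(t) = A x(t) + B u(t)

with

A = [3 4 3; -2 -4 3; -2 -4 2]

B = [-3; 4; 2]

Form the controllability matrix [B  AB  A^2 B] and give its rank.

AB = [[13], [-4], [-6]]
A^2B = [[5], [-28], [-22]]
Controllability matrix C = [B  AB  A^2B] = [[-3, 13, 5], [4, -4, -28], [2, -6, -22]]
det(C) = (-3)·((-4)·(-22) - (-28)·(-6)) - 13·(4·(-22) - (-28)·2) + 5·(4·(-6) - (-4)·2) = (-3)·(-80) - 13·(-32) + 5·(-16) = 576 ≠ 0, so rank(C) = 3.
rank(C) = 3 = n, so the pair (A, B) is completely controllable.

3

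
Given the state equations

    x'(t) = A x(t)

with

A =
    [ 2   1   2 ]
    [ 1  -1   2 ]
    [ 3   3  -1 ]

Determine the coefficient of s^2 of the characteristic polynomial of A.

Expand det(sI - A) for the 3×3 matrix.
p(s) = s^3 - 16s - 9.
(Check: constant term = det(-A) = (-1)^3 det A = -9; coefficient of s^2 = -tr A = 0.)
The coefficient of s^2 is 0.

0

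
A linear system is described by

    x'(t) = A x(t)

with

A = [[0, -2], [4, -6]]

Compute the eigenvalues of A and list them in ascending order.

-4, -2

det(sI - A) = s^2 - (tr A)s + det A, with tr A = 0 + (-6) = -6 and det A = 0·(-6) - (-2)·4 = 0 - (-8) = 8.
So p(s) = det(sI - A) = s^2 + 6s + 8.
Factor s^2 + 6s + 8: two numbers with sum -6 and product 8 are -2 and -4, so s^2 + 6s + 8 = (s + 2)(s + 4).
Hence p(s) = (s + 2) (s + 4), with roots -4, -2.
All eigenvalues have negative real part, so the system is asymptotically stable.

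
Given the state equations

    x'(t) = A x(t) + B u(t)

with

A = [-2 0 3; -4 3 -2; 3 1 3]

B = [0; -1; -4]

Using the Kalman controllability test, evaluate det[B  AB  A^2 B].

4617

AB = [[-12], [5], [-13]]
A^2B = [[-15], [89], [-70]]
Controllability matrix C = [B  AB  A^2B] = [[0, -12, -15], [-1, 5, 89], [-4, -13, -70]]
Expanding along the first row, det(C) = 0·(5·(-70) - 89·(-13)) - (-12)·((-1)·(-70) - 89·(-4)) + (-15)·((-1)·(-13) - 5·(-4)) = 0·807 - (-12)·426 + (-15)·33 = 4617
Since det(C) ≠ 0, rank(C) = 3 and the system is completely controllable.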